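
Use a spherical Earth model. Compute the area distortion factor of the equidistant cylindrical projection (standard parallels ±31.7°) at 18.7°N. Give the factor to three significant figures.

0.898

With standard parallel φ₀ = 31.7°, the equirectangular projection gives x = Rλ cos φ₀, y = Rφ, so h = 1 and k = cos 31.7° / cos φ.
Areal scale = h·k = 1 × cos φ₀ / cos φ; at 18.7°, h = 1.000, k = 0.8982, so h·k = 0.8982.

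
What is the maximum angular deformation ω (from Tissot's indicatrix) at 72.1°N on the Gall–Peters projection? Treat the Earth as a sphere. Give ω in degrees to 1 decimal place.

86.0°

The Gall–Peters projection is cylindrical equal-area with φ₀ = 45°. Cylindrical equal-area (φ₀ = 45°): h = cos φ / cos 45° along meridians, k = cos 45° / cos φ along parallels; h·k = 1.
At 72.1°: h = 0.4347, k = 2.301; principal scales a = 2.301, b = 0.4347.
sin(ω/2) = (a − b)/(a + b) = 1.866/2.735 = 0.6822, so ω = 2 arcsin(0.6822) ≈ 86.0°.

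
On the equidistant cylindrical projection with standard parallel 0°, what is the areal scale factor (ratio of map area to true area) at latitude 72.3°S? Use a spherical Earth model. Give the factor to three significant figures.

Plate carrée maps x = Rλ, y = Rφ. The meridian scale is h = 1 and the parallel scale is k = 1/cos φ = sec φ.
Areal scale = h·k = 1 × sec φ; at 72.3°, h = 1.000, k = 3.289, so h·k = 3.289.

3.29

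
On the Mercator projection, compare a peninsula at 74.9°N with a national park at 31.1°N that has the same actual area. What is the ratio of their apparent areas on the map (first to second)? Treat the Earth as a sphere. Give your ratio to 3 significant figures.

10.8

On Mercator, area is exaggerated by sec²φ = 1/cos²φ.
At 74.9°: sec²(74.9°) = 1/0.2605² = 14.74.
At 31.1°: sec²(31.1°) = 1/0.8563² = 1.364.
Ratio = 14.74/1.364 = cos²(31.1°)/cos²(74.9°) ≈ 10.8.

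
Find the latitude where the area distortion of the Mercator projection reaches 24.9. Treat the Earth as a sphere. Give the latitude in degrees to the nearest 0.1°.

78.4°

Mercator areal scale is sec²φ.
sec²φ = 24.9  ⇒  cos²φ = 0.04016  ⇒  cos φ = 0.2004.
φ = arccos(0.2004) ≈ 78.4°.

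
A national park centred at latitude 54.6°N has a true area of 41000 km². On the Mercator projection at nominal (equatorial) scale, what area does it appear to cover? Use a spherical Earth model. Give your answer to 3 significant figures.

The Mercator projection is conformal; its linear scale factor is the same in every direction and equals sec φ = 1/cos φ.
Areal scale = k² = sec²φ = 1/cos²(54.6°) = 1/0.5793² = 2.980.
Apparent area = 41000 × 2.980 ≈ 122000 km².

122000 km²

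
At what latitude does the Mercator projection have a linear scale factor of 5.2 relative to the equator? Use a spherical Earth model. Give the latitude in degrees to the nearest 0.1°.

78.9°

Mercator scale is k = sec φ = 1/cos φ.
1/cos φ = 5.2  ⇒  cos φ = 0.1923  ⇒  φ = arccos(0.1923) ≈ 78.9°.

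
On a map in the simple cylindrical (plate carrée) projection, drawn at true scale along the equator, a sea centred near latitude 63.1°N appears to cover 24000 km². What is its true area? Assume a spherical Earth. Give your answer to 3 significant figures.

Plate carrée maps x = Rλ, y = Rφ. The meridian scale is h = 1 and the parallel scale is k = 1/cos φ = sec φ.
Areal scale = h·k = 1 × sec φ; at 63.1°, h = 1.000, k = 2.210, so h·k = 2.210.
True area = apparent / (areal scale) = 24000 / 2.210 ≈ 10900 km².

10900 km²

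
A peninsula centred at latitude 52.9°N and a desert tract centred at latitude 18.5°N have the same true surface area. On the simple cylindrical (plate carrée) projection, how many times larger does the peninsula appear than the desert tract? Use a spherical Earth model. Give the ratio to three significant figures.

For the equirectangular projection with φ₀ = 0 (plate carrée), h = 1 along meridians and k = sec φ along parallels.
Areal scale at 52.9°: h·k = 1.000 × 1.658 = 1.658.
Areal scale at 18.5°: h·k = 1.000 × 1.054 = 1.054.
Ratio = 1.658/1.054 ≈ 1.57.

1.57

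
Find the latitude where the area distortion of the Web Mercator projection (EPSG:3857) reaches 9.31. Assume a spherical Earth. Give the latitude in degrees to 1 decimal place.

70.9°

Mercator areal scale is sec²φ.
sec²φ = 9.31  ⇒  cos²φ = 0.1074  ⇒  cos φ = 0.3277.
φ = arccos(0.3277) ≈ 70.9°.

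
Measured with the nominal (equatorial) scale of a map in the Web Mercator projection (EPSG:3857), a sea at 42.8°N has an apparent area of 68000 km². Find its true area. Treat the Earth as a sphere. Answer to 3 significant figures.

36600 km²

For Mercator, h = k = sec φ (a conformal cylindrical projection has a single point scale, 1/cos φ).
Areal scale = k² = sec²φ = 1/cos²(42.8°) = 1/0.7337² = 1.857.
True area = apparent / (areal scale) = 68000 / 1.857 ≈ 36600 km².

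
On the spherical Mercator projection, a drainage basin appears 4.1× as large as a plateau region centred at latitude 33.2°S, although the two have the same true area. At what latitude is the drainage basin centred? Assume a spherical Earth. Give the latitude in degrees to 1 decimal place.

On Mercator, (apparent₁)/(apparent₂) = sec²φ₁ / sec²φ₂ when true areas are equal.
cos²φ₂ / cos²φ₁ = 4.1  ⇒  cos φ₁ = cos 33.2° / √4.1 = 0.8368/2.025 = 0.4132.
φ₁ = arccos(0.4132) ≈ 65.6°.

65.6°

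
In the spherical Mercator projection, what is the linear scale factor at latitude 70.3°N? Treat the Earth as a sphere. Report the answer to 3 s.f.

2.97

The Mercator projection is conformal; its linear scale factor is the same in every direction and equals sec φ = 1/cos φ.
k = 1/cos 70.3° = 1/0.3371 = 2.967.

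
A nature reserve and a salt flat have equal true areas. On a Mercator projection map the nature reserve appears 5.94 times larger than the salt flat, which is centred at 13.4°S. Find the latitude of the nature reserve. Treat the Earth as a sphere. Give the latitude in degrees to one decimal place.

On Mercator, (apparent₁)/(apparent₂) = sec²φ₁ / sec²φ₂ when true areas are equal.
cos²φ₂ / cos²φ₁ = 5.94  ⇒  cos φ₁ = cos 13.4° / √5.94 = 0.9728/2.437 = 0.3991.
φ₁ = arccos(0.3991) ≈ 66.5°.

66.5°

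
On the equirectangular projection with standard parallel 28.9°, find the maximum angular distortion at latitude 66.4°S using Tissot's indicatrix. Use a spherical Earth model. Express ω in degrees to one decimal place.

43.7°

With standard parallel φ₀ = 28.9°, the equirectangular projection gives x = Rλ cos φ₀, y = Rφ, so h = 1 and k = cos 28.9° / cos φ.
At 66.4°: h = 1.000, k = 2.187; principal scales a = 2.187, b = 1.000.
sin(ω/2) = (a − b)/(a + b) = 1.187/3.187 = 0.3724, so ω = 2 arcsin(0.3724) ≈ 43.7°.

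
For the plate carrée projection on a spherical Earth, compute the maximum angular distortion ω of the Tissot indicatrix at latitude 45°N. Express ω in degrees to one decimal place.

19.8°

For the equirectangular projection with φ₀ = 0 (plate carrée), h = 1 along meridians and k = sec φ along parallels.
At 45°: h = 1.000, k = 1.414; principal scales a = 1.414, b = 1.000.
sin(ω/2) = (a − b)/(a + b) = 0.4142/2.414 = 0.1716, so ω = 2 arcsin(0.1716) ≈ 19.8°.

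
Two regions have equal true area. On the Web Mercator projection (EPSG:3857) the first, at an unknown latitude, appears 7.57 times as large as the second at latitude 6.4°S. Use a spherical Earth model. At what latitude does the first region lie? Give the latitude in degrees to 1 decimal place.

68.8°

For equal true areas on Mercator, apparent areas scale as sec²φ, so the ratio is cos²φ₂ / cos²φ₁.
cos²φ₂ / cos²φ₁ = 7.57  ⇒  cos φ₁ = cos 6.4° / √7.57 = 0.9938/2.751 = 0.3612.
φ₁ = arccos(0.3612) ≈ 68.8°.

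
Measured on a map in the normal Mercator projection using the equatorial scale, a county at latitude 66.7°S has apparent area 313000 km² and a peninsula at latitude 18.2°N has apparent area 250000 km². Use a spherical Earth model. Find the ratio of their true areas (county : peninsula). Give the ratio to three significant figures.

Since Mercator area scale is 1/cos²φ, the true area equals the apparent area multiplied by cos²φ.
True area of county: 313000 × cos²(66.7°) = 313000 × 0.1565 = 48970 km².
True area of peninsula: 250000 × cos²(18.2°) = 250000 × 0.9024 = 225600 km².
Ratio = 48970 / 225600 ≈ 0.217.

0.217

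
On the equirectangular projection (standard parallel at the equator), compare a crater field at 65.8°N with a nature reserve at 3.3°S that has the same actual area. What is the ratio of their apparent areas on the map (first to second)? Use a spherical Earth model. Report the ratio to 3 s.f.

2.44

In the plate carrée (x = Rλ, y = Rφ), meridians are true-scale (h = 1) and parallels are stretched by k = sec φ.
Areal scale at 65.8°: h·k = 1.000 × 2.439 = 2.439.
Areal scale at 3.3°: h·k = 1.000 × 1.002 = 1.002.
Ratio = 2.439/1.002 ≈ 2.44.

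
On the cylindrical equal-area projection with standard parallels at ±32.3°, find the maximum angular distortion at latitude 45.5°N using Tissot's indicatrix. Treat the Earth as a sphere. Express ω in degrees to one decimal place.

21.3°

For cylindrical equal-area with standard parallel φ₀, h = cos φ / cos φ₀ and k = cos φ₀ / cos φ, so h·k = 1.
At 45.5°: h = 0.8292, k = 1.206; principal scales a = 1.206, b = 0.8292.
sin(ω/2) = (a − b)/(a + b) = 0.3767/2.035 = 0.1851, so ω = 2 arcsin(0.1851) ≈ 21.3°.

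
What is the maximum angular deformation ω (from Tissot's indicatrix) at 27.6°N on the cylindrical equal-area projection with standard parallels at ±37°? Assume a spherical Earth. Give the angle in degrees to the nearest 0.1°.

Cylindrical equal-area (φ₀ = 37°): h = cos φ / cos 37° along meridians, k = cos 37° / cos φ along parallels; h·k = 1.
At 27.6°: h = 1.110, k = 0.9012; principal scales a = 1.110, b = 0.9012.
sin(ω/2) = (a − b)/(a + b) = 0.2085/2.011 = 0.1037, so ω = 2 arcsin(0.1037) ≈ 11.9°.

11.9°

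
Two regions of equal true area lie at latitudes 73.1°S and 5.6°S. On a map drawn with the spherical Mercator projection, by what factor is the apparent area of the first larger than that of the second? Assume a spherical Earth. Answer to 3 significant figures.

On Mercator, area is exaggerated by sec²φ = 1/cos²φ.
At 73.1°: sec²(73.1°) = 1/0.2907² = 11.83.
At 5.6°: sec²(5.6°) = 1/0.9952² = 1.010.
Ratio = 11.83/1.010 = cos²(5.6°)/cos²(73.1°) ≈ 11.7.

11.7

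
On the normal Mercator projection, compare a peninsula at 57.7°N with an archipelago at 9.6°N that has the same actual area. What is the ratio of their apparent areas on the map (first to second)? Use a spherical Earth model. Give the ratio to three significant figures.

3.40

Mercator areal scale is sec²φ.
At 57.7°: sec²(57.7°) = 1/0.5344² = 3.502.
At 9.6°: sec²(9.6°) = 1/0.9860² = 1.029.
Ratio = 3.502/1.029 = cos²(9.6°)/cos²(57.7°) ≈ 3.40.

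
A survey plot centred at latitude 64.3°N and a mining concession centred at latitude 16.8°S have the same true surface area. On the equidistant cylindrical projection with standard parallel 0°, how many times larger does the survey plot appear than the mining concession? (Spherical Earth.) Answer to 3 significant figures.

For the equirectangular projection with φ₀ = 0 (plate carrée), h = 1 along meridians and k = sec φ along parallels.
Areal scale at 64.3°: h·k = 1.000 × 2.306 = 2.306.
Areal scale at 16.8°: h·k = 1.000 × 1.045 = 1.045.
Ratio = 2.306/1.045 ≈ 2.21.

2.21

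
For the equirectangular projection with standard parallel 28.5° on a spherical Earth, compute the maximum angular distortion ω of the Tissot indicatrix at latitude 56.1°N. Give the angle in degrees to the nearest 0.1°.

The equidistant cylindrical projection with φ₀ = 28.5° has h = 1 (meridians true) and k = cos φ₀ / cos φ along parallels.
At 56.1°: h = 1.000, k = 1.576; principal scales a = 1.576, b = 1.000.
sin(ω/2) = (a − b)/(a + b) = 0.5757/2.576 = 0.2235, so ω = 2 arcsin(0.2235) ≈ 25.8°.

25.8°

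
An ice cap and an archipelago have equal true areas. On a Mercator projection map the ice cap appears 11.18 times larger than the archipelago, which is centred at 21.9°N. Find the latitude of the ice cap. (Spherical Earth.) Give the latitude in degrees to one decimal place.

73.9°

Mercator areal scale is sec²φ, so apparent-area ratio = sec²φ₁ / sec²φ₂ = cos²φ₂ / cos²φ₁.
cos²φ₂ / cos²φ₁ = 11.18  ⇒  cos φ₁ = cos 21.9° / √11.18 = 0.9278/3.344 = 0.2775.
φ₁ = arccos(0.2775) ≈ 73.9°.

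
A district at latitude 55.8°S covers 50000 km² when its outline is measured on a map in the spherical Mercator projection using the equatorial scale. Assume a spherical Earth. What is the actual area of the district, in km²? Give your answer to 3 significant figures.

For Mercator, h = k = sec φ (a conformal cylindrical projection has a single point scale, 1/cos φ).
Areal scale = k² = sec²φ = 1/cos²(55.8°) = 1/0.5621² = 3.165.
True area = apparent / (areal scale) = 50000 / 3.165 ≈ 15800 km².

15800 km²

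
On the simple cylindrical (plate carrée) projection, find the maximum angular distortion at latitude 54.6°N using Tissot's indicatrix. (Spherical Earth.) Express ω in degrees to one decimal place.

30.9°

Plate carrée maps x = Rλ, y = Rφ. The meridian scale is h = 1 and the parallel scale is k = 1/cos φ = sec φ.
At 54.6°: h = 1.000, k = 1.726; principal scales a = 1.726, b = 1.000.
sin(ω/2) = (a − b)/(a + b) = 0.7263/2.726 = 0.2664, so ω = 2 arcsin(0.2664) ≈ 30.9°.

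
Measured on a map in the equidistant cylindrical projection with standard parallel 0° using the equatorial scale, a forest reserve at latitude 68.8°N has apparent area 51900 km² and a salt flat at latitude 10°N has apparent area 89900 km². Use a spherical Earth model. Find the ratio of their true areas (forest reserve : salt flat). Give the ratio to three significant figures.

Plate carrée has h = 1 and k = sec φ, giving areal scale sec φ; true area = (apparent area) · cos φ.
True area of forest reserve: 51900 × cos(68.8°) = 51900 × 0.3616 = 18770 km².
True area of salt flat: 89900 × cos(10°) = 89900 × 0.9848 = 88530 km².
Ratio = 18770 / 88530 ≈ 0.212.

0.212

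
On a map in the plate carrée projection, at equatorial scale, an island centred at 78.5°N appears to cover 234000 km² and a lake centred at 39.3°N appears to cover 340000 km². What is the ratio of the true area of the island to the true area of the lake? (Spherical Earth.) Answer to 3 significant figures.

On the plate carrée, areal scale = h·k = 1 × sec φ, so true area = apparent × cos φ.
True area of island: 234000 × cos(78.5°) = 234000 × 0.1994 = 46650 km².
True area of lake: 340000 × cos(39.3°) = 340000 × 0.7738 = 263100 km².
Ratio = 46650 / 263100 ≈ 0.177.

0.177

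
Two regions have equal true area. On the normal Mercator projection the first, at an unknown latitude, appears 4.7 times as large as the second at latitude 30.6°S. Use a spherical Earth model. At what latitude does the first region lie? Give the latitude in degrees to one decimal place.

On Mercator, (apparent₁)/(apparent₂) = sec²φ₁ / sec²φ₂ when true areas are equal.
cos²φ₂ / cos²φ₁ = 4.7  ⇒  cos φ₁ = cos 30.6° / √4.7 = 0.8607/2.168 = 0.3970.
φ₁ = arccos(0.3970) ≈ 66.6°.

66.6°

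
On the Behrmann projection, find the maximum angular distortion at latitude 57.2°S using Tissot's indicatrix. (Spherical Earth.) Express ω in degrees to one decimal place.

51.9°

Behrmann is a cylindrical equal-area projection with standard parallels at ±30°. A cylindrical equal-area projection with standard parallel φ₀ has meridian scale h = cos φ / cos φ₀ and parallel scale k = cos φ₀ / cos φ (so areas are preserved, h·k = 1).
At 57.2°: h = 0.6255, k = 1.599; principal scales a = 1.599, b = 0.6255.
sin(ω/2) = (a − b)/(a + b) = 0.9732/2.224 = 0.4375, so ω = 2 arcsin(0.4375) ≈ 51.9°.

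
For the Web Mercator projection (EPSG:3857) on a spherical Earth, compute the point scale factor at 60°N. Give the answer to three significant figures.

Mercator is conformal, so the point scale is isotropic: h = k = sec φ = 1/cos φ.
k = 1/cos 60° = 1/0.5000 = 2.000.

2.00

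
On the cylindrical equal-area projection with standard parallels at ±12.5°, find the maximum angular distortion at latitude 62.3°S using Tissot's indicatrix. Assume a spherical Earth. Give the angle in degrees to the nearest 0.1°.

Cylindrical equal-area (φ₀ = 12.5°): h = cos φ / cos 12.5° along meridians, k = cos 12.5° / cos φ along parallels; h·k = 1.
At 62.3°: h = 0.4761, k = 2.100; principal scales a = 2.100, b = 0.4761.
sin(ω/2) = (a − b)/(a + b) = 1.624/2.576 = 0.6304, so ω = 2 arcsin(0.6304) ≈ 78.2°.

78.2°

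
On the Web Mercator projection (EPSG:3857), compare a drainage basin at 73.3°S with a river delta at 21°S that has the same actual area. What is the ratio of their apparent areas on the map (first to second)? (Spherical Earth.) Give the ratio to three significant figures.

10.6

On Mercator, area is exaggerated by sec²φ = 1/cos²φ.
At 73.3°: sec²(73.3°) = 1/0.2874² = 12.11.
At 21°: sec²(21°) = 1/0.9336² = 1.147.
Ratio = 12.11/1.147 = cos²(21°)/cos²(73.3°) ≈ 10.6.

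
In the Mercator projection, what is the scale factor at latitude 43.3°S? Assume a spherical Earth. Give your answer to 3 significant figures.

1.37

The Mercator projection is conformal; its linear scale factor is the same in every direction and equals sec φ = 1/cos φ.
k = 1/cos 43.3° = 1/0.7278 = 1.374.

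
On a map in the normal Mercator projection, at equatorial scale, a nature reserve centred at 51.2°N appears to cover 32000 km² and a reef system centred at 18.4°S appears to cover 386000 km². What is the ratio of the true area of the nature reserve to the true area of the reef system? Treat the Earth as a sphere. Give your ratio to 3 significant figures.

0.0362

Mercator's areal exaggeration is sec²φ; hence true area = (apparent area) · cos²φ.
True area of nature reserve: 32000 × cos²(51.2°) = 32000 × 0.3926 = 12560 km².
True area of reef system: 386000 × cos²(18.4°) = 386000 × 0.9004 = 347500 km².
Ratio = 12560 / 347500 ≈ 0.0362.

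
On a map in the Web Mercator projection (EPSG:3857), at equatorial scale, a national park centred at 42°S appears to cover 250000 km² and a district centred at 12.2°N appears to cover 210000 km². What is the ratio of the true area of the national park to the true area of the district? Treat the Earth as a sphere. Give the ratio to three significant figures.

0.688

Mercator's areal exaggeration is sec²φ; hence true area = (apparent area) · cos²φ.
True area of national park: 250000 × cos²(42°) = 250000 × 0.5523 = 138100 km².
True area of district: 210000 × cos²(12.2°) = 210000 × 0.9553 = 200600 km².
Ratio = 138100 / 200600 ≈ 0.688.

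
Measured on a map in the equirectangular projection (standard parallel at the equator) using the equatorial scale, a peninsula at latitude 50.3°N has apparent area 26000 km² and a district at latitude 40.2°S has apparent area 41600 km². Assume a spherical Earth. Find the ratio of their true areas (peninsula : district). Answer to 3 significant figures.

On the plate carrée, areal scale = h·k = 1 × sec φ, so true area = apparent × cos φ.
True area of peninsula: 26000 × cos(50.3°) = 26000 × 0.6388 = 16610 km².
True area of district: 41600 × cos(40.2°) = 41600 × 0.7638 = 31770 km².
Ratio = 16610 / 31770 ≈ 0.523.

0.523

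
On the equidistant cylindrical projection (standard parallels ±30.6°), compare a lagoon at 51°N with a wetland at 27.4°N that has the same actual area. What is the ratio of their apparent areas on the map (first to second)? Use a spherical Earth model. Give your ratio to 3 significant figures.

1.41

The equidistant cylindrical projection with φ₀ = 30.6° has h = 1 (meridians true) and k = cos φ₀ / cos φ along parallels.
Areal scale at 51°: h·k = 1.000 × 1.368 = 1.368.
Areal scale at 27.4°: h·k = 1.000 × 0.9695 = 0.9695.
Ratio = 1.368/0.9695 ≈ 1.41.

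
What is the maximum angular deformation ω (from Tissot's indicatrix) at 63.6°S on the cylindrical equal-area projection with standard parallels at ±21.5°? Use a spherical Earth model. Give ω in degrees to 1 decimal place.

Cylindrical equal-area (φ₀ = 21.5°): h = cos φ / cos 21.5° along meridians, k = cos 21.5° / cos φ along parallels; h·k = 1.
At 63.6°: h = 0.4779, k = 2.093; principal scales a = 2.093, b = 0.4779.
sin(ω/2) = (a − b)/(a + b) = 1.615/2.570 = 0.6282, so ω = 2 arcsin(0.6282) ≈ 77.8°.

77.8°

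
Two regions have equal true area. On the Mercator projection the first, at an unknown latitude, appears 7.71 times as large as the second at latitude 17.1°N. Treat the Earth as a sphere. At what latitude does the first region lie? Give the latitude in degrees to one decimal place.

69.9°

Mercator areal scale is sec²φ, so apparent-area ratio = sec²φ₁ / sec²φ₂ = cos²φ₂ / cos²φ₁.
cos²φ₂ / cos²φ₁ = 7.71  ⇒  cos φ₁ = cos 17.1° / √7.71 = 0.9558/2.777 = 0.3442.
φ₁ = arccos(0.3442) ≈ 69.9°.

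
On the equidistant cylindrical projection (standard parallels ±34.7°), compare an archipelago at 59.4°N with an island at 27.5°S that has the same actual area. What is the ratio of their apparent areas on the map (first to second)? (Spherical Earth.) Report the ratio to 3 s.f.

The equidistant cylindrical projection with φ₀ = 34.7° has h = 1 (meridians true) and k = cos φ₀ / cos φ along parallels.
Areal scale at 59.4°: h·k = 1.000 × 1.615 = 1.615.
Areal scale at 27.5°: h·k = 1.000 × 0.9269 = 0.9269.
Ratio = 1.615/0.9269 ≈ 1.74.

1.74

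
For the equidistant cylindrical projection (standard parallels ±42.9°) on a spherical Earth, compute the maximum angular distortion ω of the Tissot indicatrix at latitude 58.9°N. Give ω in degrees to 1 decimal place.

In the equirectangular projection with standard parallel φ₀ = 42.9° (x = Rλ cos φ₀, y = Rφ), meridians are true-scale (h = 1) and the parallel scale is k = cos φ₀ / cos φ.
At 58.9°: h = 1.000, k = 1.418; principal scales a = 1.418, b = 1.000.
sin(ω/2) = (a − b)/(a + b) = 0.4182/2.418 = 0.1729, so ω = 2 arcsin(0.1729) ≈ 19.9°.

19.9°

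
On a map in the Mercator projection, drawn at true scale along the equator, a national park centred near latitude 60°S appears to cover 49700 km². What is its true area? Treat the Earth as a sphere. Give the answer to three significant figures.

Mercator is conformal, so the point scale is isotropic: h = k = sec φ = 1/cos φ.
Areal scale = k² = sec²φ = 1/cos²(60°) = 1/0.5000² = 4.000.
True area = apparent / (areal scale) = 49700 / 4.000 ≈ 12400 km².

12400 km²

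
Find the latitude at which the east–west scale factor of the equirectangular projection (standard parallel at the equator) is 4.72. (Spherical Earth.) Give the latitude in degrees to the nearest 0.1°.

77.8°

Plate carrée: h = 1, k = sec φ along parallels.
sec φ = 4.72  ⇒  cos φ = 0.2119  ⇒  φ ≈ 77.8°.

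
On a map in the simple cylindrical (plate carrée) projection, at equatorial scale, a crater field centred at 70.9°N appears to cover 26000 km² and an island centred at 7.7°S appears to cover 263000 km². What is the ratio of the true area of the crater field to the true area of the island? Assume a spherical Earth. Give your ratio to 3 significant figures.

0.0326

On the plate carrée, areal scale = h·k = 1 × sec φ, so true area = apparent × cos φ.
True area of crater field: 26000 × cos(70.9°) = 26000 × 0.3272 = 8508 km².
True area of island: 263000 × cos(7.7°) = 263000 × 0.9910 = 260600 km².
Ratio = 8508 / 260600 ≈ 0.0326.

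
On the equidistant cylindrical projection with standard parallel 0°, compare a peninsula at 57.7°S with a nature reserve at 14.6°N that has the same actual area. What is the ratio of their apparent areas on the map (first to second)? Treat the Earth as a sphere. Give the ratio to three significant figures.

Plate carrée maps x = Rλ, y = Rφ. The meridian scale is h = 1 and the parallel scale is k = 1/cos φ = sec φ.
Areal scale at 57.7°: h·k = 1.000 × 1.871 = 1.871.
Areal scale at 14.6°: h·k = 1.000 × 1.033 = 1.033.
Ratio = 1.871/1.033 ≈ 1.81.

1.81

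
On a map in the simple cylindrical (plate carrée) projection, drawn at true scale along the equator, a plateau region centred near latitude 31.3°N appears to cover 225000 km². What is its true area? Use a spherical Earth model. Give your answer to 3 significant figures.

192000 km²

For the equirectangular projection with φ₀ = 0 (plate carrée), h = 1 along meridians and k = sec φ along parallels.
Areal scale = h·k = 1 × sec φ; at 31.3°, h = 1.000, k = 1.170, so h·k = 1.170.
True area = apparent / (areal scale) = 225000 / 1.170 ≈ 192000 km².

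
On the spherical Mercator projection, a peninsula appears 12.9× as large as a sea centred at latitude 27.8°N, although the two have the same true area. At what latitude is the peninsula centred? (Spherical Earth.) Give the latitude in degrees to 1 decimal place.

For equal true areas on Mercator, apparent areas scale as sec²φ, so the ratio is cos²φ₂ / cos²φ₁.
cos²φ₂ / cos²φ₁ = 12.9  ⇒  cos φ₁ = cos 27.8° / √12.9 = 0.8846/3.592 = 0.2463.
φ₁ = arccos(0.2463) ≈ 75.7°.

75.7°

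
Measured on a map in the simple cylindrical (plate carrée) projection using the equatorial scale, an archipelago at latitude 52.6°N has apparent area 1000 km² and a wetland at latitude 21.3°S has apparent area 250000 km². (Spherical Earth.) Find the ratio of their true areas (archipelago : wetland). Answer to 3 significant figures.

0.00261

On the plate carrée, areal scale = h·k = 1 × sec φ, so true area = apparent × cos φ.
True area of archipelago: 1000 × cos(52.6°) = 1000 × 0.6074 = 607.4 km².
True area of wetland: 250000 × cos(21.3°) = 250000 × 0.9317 = 232900 km².
Ratio = 607.4 / 232900 ≈ 0.00261.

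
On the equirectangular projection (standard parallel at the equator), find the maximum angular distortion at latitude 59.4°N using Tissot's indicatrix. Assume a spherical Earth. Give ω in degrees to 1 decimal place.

Plate carrée maps x = Rλ, y = Rφ. The meridian scale is h = 1 and the parallel scale is k = 1/cos φ = sec φ.
At 59.4°: h = 1.000, k = 1.964; principal scales a = 1.964, b = 1.000.
sin(ω/2) = (a − b)/(a + b) = 0.9645/2.964 = 0.3253, so ω = 2 arcsin(0.3253) ≈ 38.0°.

38.0°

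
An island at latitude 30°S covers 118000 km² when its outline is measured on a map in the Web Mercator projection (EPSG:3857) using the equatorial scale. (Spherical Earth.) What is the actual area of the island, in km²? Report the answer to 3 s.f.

88500 km²

The Mercator projection is conformal; its linear scale factor is the same in every direction and equals sec φ = 1/cos φ.
Areal scale = k² = sec²φ = 1/cos²(30°) = 1/0.8660² = 1.333.
True area = apparent / (areal scale) = 118000 / 1.333 ≈ 88500 km².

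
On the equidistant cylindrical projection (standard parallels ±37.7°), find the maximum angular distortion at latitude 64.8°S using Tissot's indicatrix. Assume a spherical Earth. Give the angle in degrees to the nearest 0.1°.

34.9°

In the equirectangular projection with standard parallel φ₀ = 37.7° (x = Rλ cos φ₀, y = Rφ), meridians are true-scale (h = 1) and the parallel scale is k = cos φ₀ / cos φ.
At 64.8°: h = 1.000, k = 1.858; principal scales a = 1.858, b = 1.000.
sin(ω/2) = (a − b)/(a + b) = 0.8583/2.858 = 0.3003, so ω = 2 arcsin(0.3003) ≈ 34.9°.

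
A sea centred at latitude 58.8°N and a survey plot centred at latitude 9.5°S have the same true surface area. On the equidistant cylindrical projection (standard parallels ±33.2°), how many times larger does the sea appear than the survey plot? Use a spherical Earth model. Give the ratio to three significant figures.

1.90

The equidistant cylindrical projection with φ₀ = 33.2° has h = 1 (meridians true) and k = cos φ₀ / cos φ along parallels.
Areal scale at 58.8°: h·k = 1.000 × 1.615 = 1.615.
Areal scale at 9.5°: h·k = 1.000 × 0.8484 = 0.8484.
Ratio = 1.615/0.8484 ≈ 1.90.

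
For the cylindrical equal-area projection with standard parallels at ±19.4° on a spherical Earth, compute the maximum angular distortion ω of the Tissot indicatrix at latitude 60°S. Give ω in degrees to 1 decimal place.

For cylindrical equal-area with standard parallel φ₀, h = cos φ / cos φ₀ and k = cos φ₀ / cos φ, so h·k = 1.
At 60°: h = 0.5301, k = 1.886; principal scales a = 1.886, b = 0.5301.
sin(ω/2) = (a − b)/(a + b) = 1.356/2.417 = 0.5613, so ω = 2 arcsin(0.5613) ≈ 68.3°.

68.3°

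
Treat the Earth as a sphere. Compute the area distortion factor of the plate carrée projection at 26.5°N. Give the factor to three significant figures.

1.12

For the equirectangular projection with φ₀ = 0 (plate carrée), h = 1 along meridians and k = sec φ along parallels.
Areal scale = h·k = 1 × sec φ; at 26.5°, h = 1.000, k = 1.117, so h·k = 1.117.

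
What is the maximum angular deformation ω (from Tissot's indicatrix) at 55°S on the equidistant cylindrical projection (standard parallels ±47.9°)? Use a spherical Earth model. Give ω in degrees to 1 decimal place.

8.9°

In the equirectangular projection with standard parallel φ₀ = 47.9° (x = Rλ cos φ₀, y = Rφ), meridians are true-scale (h = 1) and the parallel scale is k = cos φ₀ / cos φ.
At 55°: h = 1.000, k = 1.169; principal scales a = 1.169, b = 1.000.
sin(ω/2) = (a − b)/(a + b) = 0.1689/2.169 = 0.07785, so ω = 2 arcsin(0.07785) ≈ 8.9°.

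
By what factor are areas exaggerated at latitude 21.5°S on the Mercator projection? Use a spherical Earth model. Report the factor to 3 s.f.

1.16

The Mercator projection is conformal; its linear scale factor is the same in every direction and equals sec φ = 1/cos φ.
Areal scale = k² = sec²φ = 1/cos²(21.5°) = 1/0.9304² = 1.155.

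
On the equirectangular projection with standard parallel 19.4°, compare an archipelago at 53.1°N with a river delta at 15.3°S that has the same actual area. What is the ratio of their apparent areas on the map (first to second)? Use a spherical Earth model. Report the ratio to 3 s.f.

1.61

The equidistant cylindrical projection with φ₀ = 19.4° has h = 1 (meridians true) and k = cos φ₀ / cos φ along parallels.
Areal scale at 53.1°: h·k = 1.000 × 1.571 = 1.571.
Areal scale at 15.3°: h·k = 1.000 × 0.9779 = 0.9779.
Ratio = 1.571/0.9779 ≈ 1.61.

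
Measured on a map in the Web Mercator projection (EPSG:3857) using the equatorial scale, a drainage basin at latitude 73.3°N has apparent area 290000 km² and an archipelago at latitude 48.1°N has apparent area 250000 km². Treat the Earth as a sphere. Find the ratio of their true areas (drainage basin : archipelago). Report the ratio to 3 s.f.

On Mercator the areal scale is sec²φ, so true area = apparent × cos²φ.
True area of drainage basin: 290000 × cos²(73.3°) = 290000 × 0.08258 = 23950 km².
True area of archipelago: 250000 × cos²(48.1°) = 250000 × 0.4460 = 111500 km².
Ratio = 23950 / 111500 ≈ 0.215.

0.215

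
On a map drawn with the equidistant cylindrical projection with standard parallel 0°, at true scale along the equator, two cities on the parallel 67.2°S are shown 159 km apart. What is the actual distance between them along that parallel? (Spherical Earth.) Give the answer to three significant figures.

In the plate carrée (x = Rλ, y = Rφ), meridians are true-scale (h = 1) and parallels are stretched by k = sec φ.
Along the parallel at 67.2°, map distances are exaggerated by k = sec 67.2° = 2.581.
True distance = 159 / 2.581 = 159 × cos 67.2° ≈ 61.6 km.

61.6 km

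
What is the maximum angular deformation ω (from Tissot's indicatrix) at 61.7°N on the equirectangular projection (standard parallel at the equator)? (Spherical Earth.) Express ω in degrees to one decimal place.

41.8°

For the equirectangular projection with φ₀ = 0 (plate carrée), h = 1 along meridians and k = sec φ along parallels.
At 61.7°: h = 1.000, k = 2.109; principal scales a = 2.109, b = 1.000.
sin(ω/2) = (a − b)/(a + b) = 1.109/3.109 = 0.3568, so ω = 2 arcsin(0.3568) ≈ 41.8°.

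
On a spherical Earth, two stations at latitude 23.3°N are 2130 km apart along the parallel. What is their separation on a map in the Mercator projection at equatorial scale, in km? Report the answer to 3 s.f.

The Mercator projection is conformal; its linear scale factor is the same in every direction and equals sec φ = 1/cos φ.
Along the parallel, k = sec 23.3° = 1/0.9184 = 1.089.
Map distance = 2130 × 1.089 ≈ 2320 km.

2320 km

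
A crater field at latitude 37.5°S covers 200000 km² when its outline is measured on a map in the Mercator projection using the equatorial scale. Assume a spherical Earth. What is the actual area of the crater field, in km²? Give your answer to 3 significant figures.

For Mercator, h = k = sec φ (a conformal cylindrical projection has a single point scale, 1/cos φ).
Areal scale = k² = sec²φ = 1/cos²(37.5°) = 1/0.7934² = 1.589.
True area = apparent / (areal scale) = 200000 / 1.589 ≈ 126000 km².

126000 km²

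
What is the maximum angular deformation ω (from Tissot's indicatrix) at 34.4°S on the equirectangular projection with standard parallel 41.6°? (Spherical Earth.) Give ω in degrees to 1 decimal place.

With standard parallel φ₀ = 41.6°, the equirectangular projection gives x = Rλ cos φ₀, y = Rφ, so h = 1 and k = cos 41.6° / cos φ.
At 34.4°: h = 1.000, k = 0.9063; principal scales a = 1.000, b = 0.9063.
sin(ω/2) = (a − b)/(a + b) = 0.09370/1.906 = 0.04915, so ω = 2 arcsin(0.04915) ≈ 5.6°.

5.6°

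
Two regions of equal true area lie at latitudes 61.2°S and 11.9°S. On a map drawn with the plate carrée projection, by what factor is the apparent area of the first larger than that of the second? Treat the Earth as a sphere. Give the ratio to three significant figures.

Plate carrée maps x = Rλ, y = Rφ. The meridian scale is h = 1 and the parallel scale is k = 1/cos φ = sec φ.
Areal scale at 61.2°: h·k = 1.000 × 2.076 = 2.076.
Areal scale at 11.9°: h·k = 1.000 × 1.022 = 1.022.
Ratio = 2.076/1.022 ≈ 2.03.

2.03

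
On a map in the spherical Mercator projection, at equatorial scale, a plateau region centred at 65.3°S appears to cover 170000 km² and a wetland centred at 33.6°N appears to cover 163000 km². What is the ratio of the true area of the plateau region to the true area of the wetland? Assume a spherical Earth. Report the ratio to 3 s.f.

0.263

Mercator's areal exaggeration is sec²φ; hence true area = (apparent area) · cos²φ.
True area of plateau region: 170000 × cos²(65.3°) = 170000 × 0.1746 = 29680 km².
True area of wetland: 163000 × cos²(33.6°) = 163000 × 0.6938 = 113100 km².
Ratio = 29680 / 113100 ≈ 0.263.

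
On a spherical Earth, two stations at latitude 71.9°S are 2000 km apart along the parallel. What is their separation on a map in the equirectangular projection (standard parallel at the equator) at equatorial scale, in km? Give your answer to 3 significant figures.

6440 km

For the equirectangular projection with φ₀ = 0 (plate carrée), h = 1 along meridians and k = sec φ along parallels.
Along the parallel, k = sec 71.9° = 1/0.3107 = 3.219.
Map distance = 2000 × 3.219 ≈ 6440 km.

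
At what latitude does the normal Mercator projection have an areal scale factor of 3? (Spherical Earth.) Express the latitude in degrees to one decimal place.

54.7°

Mercator areal scale is sec²φ.
sec²φ = 3  ⇒  cos²φ = 0.3333  ⇒  cos φ = 0.5774.
φ = arccos(0.5774) ≈ 54.7°.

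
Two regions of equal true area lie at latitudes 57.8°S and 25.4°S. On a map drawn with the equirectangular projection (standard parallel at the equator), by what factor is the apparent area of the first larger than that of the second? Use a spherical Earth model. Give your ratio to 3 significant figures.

In the plate carrée (x = Rλ, y = Rφ), meridians are true-scale (h = 1) and parallels are stretched by k = sec φ.
Areal scale at 57.8°: h·k = 1.000 × 1.877 = 1.877.
Areal scale at 25.4°: h·k = 1.000 × 1.107 = 1.107.
Ratio = 1.877/1.107 ≈ 1.70.

1.70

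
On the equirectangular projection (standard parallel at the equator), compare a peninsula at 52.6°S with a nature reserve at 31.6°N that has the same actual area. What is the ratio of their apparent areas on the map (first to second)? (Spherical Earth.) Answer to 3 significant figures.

1.40

In the plate carrée (x = Rλ, y = Rφ), meridians are true-scale (h = 1) and parallels are stretched by k = sec φ.
Areal scale at 52.6°: h·k = 1.000 × 1.646 = 1.646.
Areal scale at 31.6°: h·k = 1.000 × 1.174 = 1.174.
Ratio = 1.646/1.174 ≈ 1.40.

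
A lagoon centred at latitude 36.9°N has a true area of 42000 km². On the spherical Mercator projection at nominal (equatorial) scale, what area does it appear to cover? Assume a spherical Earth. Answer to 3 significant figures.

65700 km²

Mercator is conformal, so the point scale is isotropic: h = k = sec φ = 1/cos φ.
Areal scale = k² = sec²φ = 1/cos²(36.9°) = 1/0.7997² = 1.564.
Apparent area = 42000 × 1.564 ≈ 65700 km².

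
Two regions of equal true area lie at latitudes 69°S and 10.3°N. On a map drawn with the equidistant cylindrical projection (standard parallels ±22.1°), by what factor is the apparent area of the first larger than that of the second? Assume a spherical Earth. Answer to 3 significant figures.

2.75

With standard parallel φ₀ = 22.1°, the equirectangular projection gives x = Rλ cos φ₀, y = Rφ, so h = 1 and k = cos 22.1° / cos φ.
Areal scale at 69°: h·k = 1.000 × 2.585 = 2.585.
Areal scale at 10.3°: h·k = 1.000 × 0.9417 = 0.9417.
Ratio = 2.585/0.9417 ≈ 2.75.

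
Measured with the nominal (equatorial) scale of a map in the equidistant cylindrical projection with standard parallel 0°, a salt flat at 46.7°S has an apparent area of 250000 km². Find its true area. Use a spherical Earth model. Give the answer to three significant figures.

171000 km²

For the equirectangular projection with φ₀ = 0 (plate carrée), h = 1 along meridians and k = sec φ along parallels.
Areal scale = h·k = 1 × sec φ; at 46.7°, h = 1.000, k = 1.458, so h·k = 1.458.
True area = apparent / (areal scale) = 250000 / 1.458 ≈ 171000 km².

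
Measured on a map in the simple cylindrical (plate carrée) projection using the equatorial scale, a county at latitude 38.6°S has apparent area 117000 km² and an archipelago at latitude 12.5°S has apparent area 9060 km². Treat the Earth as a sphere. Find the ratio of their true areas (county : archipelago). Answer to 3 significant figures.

Plate carrée has h = 1 and k = sec φ, giving areal scale sec φ; true area = (apparent area) · cos φ.
True area of county: 117000 × cos(38.6°) = 117000 × 0.7815 = 91440 km².
True area of archipelago: 9060 × cos(12.5°) = 9060 × 0.9763 = 8845 km².
Ratio = 91440 / 8845 ≈ 10.3.

10.3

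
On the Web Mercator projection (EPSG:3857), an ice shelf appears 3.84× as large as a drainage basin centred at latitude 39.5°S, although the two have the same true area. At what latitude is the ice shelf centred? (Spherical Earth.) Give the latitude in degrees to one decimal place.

On Mercator, (apparent₁)/(apparent₂) = sec²φ₁ / sec²φ₂ when true areas are equal.
cos²φ₂ / cos²φ₁ = 3.84  ⇒  cos φ₁ = cos 39.5° / √3.84 = 0.7716/1.960 = 0.3938.
φ₁ = arccos(0.3938) ≈ 66.8°.

66.8°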